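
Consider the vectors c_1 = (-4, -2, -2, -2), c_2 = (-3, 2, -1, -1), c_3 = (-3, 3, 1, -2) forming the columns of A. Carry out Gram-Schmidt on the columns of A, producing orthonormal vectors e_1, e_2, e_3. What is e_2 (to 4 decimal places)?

e_2 = (-0.4095, 0.9100, -0.0455, -0.0455)

c_1 = (-4, -2, -2, -2); ‖c_1‖ = 5.2915, so e_1 = (-0.7559, -0.3780, -0.3780, -0.3780).
e_1·c_2 = (-0.7559)·(-3) + (-0.3780)·2 + (-0.3780)·(-1) + (-0.3780)·(-1) = 2.2678.
u_2 = c_2 − 2.2678·e_1 = (-1.2857, 2.8571, -0.1429, -0.1429).
‖u_2‖ = 3.1396, so e_2 = (-0.4095, 0.9100, -0.0455, -0.0455).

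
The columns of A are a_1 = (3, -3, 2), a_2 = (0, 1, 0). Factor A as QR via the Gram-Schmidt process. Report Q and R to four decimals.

e_1 = a_1/‖a_1‖ = (3, -3, 2)/4.6904 = (0.6396, -0.6396, 0.4264).
r_{12} = e_1·a_2 = -0.6396.
u_2 = a_2 + 0.6396·e_1 = (0.4091, 0.5909, 0.2727).
‖u_2‖ = 0.7687, so e_2 = (0.5322, 0.7687, 0.3548).

Q = [[0.6396, 0.5322], [-0.6396, 0.7687], [0.4264, 0.3548]], R = [[4.6904, -0.6396], [0.0000, 0.7687]]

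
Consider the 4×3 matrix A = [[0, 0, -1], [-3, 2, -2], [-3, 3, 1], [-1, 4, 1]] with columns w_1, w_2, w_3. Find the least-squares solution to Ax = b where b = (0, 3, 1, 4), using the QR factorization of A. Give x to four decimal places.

w_1 = (0, -3, -3, -1); ‖w_1‖ = 4.3589, so e_1 = (0.0000, -0.6882, -0.6882, -0.2294).
e_1·w_2 = 0.0000·0 + (-0.6882)·2 + (-0.6882)·3 + (-0.2294)·4 = -4.3589.
u_2 = w_2 + 4.3589·e_1 = (0.0000, -1.0000, 0.0000, 3.0000).
‖u_2‖ = 3.1623, so e_2 = (0.0000, -0.3162, 0.0000, 0.9487).
e_1·w_3 = 0.0000·(-1) + (-0.6882)·(-2) + (-0.6882)·1 + (-0.2294)·1 = 0.4588; e_2·w_3 = 0.0000·(-1) + (-0.3162)·(-2) + 0.0000·1 + 0.9487·1 = 1.5811.
u_3 = w_3 − 0.4588·e_1 − 1.5811·e_2 = (-1.0000, -1.1842, 1.3158, -0.3947).
‖u_3‖ = 2.0711, so e_3 = (-0.4828, -0.5718, 0.6353, -0.1906).
Qᵀb = (-3.6707, 2.8460, -1.8424).
Back-substitute: x_3 = -1.8424/2.0711 = -0.8896.
x_2 = (2.8460 − 1.5811·(-0.8896))/3.1623 = 1.3448.
x_1 = (-3.6707 + 4.3589·1.3448 − 0.4588·(-0.8896))/4.3589 = 0.5963.

x = (0.5963, 1.3448, -0.8896)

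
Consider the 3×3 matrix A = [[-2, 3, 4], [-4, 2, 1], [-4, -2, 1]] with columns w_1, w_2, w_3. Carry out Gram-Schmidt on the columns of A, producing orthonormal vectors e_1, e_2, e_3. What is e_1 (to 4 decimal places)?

e_1 = (-0.3333, -0.6667, -0.6667)

w_1 = (-2, -4, -4); ‖w_1‖ = 6.0000, so e_1 = (-0.3333, -0.6667, -0.6667).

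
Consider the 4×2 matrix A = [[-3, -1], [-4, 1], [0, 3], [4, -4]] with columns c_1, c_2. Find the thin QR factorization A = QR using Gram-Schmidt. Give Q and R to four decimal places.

c_1 = (-3, -4, 0, 4); ‖c_1‖ = 6.4031, so e_1 = (-0.4685, -0.6247, 0.0000, 0.6247).
e_1·c_2 = (-0.4685)·(-1) + (-0.6247)·1 + 0.0000·3 + 0.6247·(-4) = -2.6550.
u_2 = c_2 + 2.6550·e_1 = (-2.2439, -0.6585, 3.0000, -2.3415).
‖u_2‖ = 4.4667, so e_2 = (-0.5024, -0.1474, 0.6716, -0.5242).

Q = [[-0.4685, -0.5024], [-0.6247, -0.1474], [0.0000, 0.6716], [0.6247, -0.5242]], R = [[6.4031, -2.6550], [0.0000, 4.4667]]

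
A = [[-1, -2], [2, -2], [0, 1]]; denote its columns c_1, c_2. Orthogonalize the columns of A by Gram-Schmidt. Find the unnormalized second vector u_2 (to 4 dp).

e_1 = c_1/‖c_1‖ = (-1, 2, 0)/2.2361 = (-0.4472, 0.8944, 0.0000).
r_{12} = e_1·c_2 = -0.8944.
u_2 = c_2 + 0.8944·e_1 = (-2.4000, -1.2000, 1.0000).

u_2 = (-2.4000, -1.2000, 1.0000)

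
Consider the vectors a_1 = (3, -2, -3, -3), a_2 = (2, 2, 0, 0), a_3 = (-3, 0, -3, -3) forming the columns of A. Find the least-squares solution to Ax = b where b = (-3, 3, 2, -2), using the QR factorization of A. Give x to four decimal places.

a_1 = (3, -2, -3, -3); ‖a_1‖ = 5.5678, so e_1 = (0.5388, -0.3592, -0.5388, -0.5388).
e_1·a_2 = 0.5388·2 + (-0.3592)·2 + (-0.5388)·0 + (-0.5388)·0 = 0.3592.
u_2 = a_2 − 0.3592·e_1 = (1.8065, 2.1290, 0.1935, 0.1935).
‖u_2‖ = 2.8055, so e_2 = (0.6439, 0.7589, 0.0690, 0.0690).
e_1·a_3 = 0.5388·(-3) + (-0.3592)·0 + (-0.5388)·(-3) + (-0.5388)·(-3) = 1.6164; e_2·a_3 = 0.6439·(-3) + 0.7589·0 + 0.0690·(-3) + 0.0690·(-3) = -2.3456.
u_3 = a_3 − 1.6164·e_1 + 2.3456·e_2 = (-2.3607, 2.3607, -1.9672, -1.9672).
‖u_3‖ = 4.3457, so e_3 = (-0.5432, 0.5432, -0.4527, -0.4527).
Qᵀb = (-2.6941, 0.3449, 3.2593).
Back-substitute: x_3 = 3.2593/4.3457 = 0.7500.
x_2 = (0.3449 + 2.3456·0.7500)/2.8055 = 0.7500.
x_1 = (-2.6941 − 0.3592·0.7500 − 1.6164·0.7500)/5.5678 = -0.7500.

x = (-0.7500, 0.7500, 0.7500)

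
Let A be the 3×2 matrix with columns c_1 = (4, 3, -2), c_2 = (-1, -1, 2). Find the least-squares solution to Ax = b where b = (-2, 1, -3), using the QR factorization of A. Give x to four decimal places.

x = (-0.9245, -2.5283)

c_1 = (4, 3, -2); ‖c_1‖ = 5.3852, so e_1 = (0.7428, 0.5571, -0.3714).
e_1·c_2 = 0.7428·(-1) + 0.5571·(-1) + (-0.3714)·2 = -2.0426.
u_2 = c_2 + 2.0426·e_1 = (0.5172, 0.1379, 1.2414).
‖u_2‖ = 1.3519, so e_2 = (0.3826, 0.1020, 0.9183).
Qᵀb = (0.1857, -3.4180).
Back-substitute: x_2 = -3.4180/1.3519 = -2.5283.
x_1 = (0.1857 + 2.0426·(-2.5283))/5.3852 = -0.9245.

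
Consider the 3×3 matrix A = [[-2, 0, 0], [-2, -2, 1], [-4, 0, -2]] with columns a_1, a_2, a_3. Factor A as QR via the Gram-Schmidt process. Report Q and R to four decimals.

a_1 = (-2, -2, -4); ‖a_1‖ = 4.8990, so e_1 = (-0.4082, -0.4082, -0.8165).
e_1·a_2 = (-0.4082)·0 + (-0.4082)·(-2) + (-0.8165)·0 = 0.8165.
u_2 = a_2 − 0.8165·e_1 = (0.3333, -1.6667, 0.6667).
‖u_2‖ = 1.8257, so e_2 = (0.1826, -0.9129, 0.3651).
e_1·a_3 = (-0.4082)·0 + (-0.4082)·1 + (-0.8165)·(-2) = 1.2247; e_2·a_3 = 0.1826·0 + (-0.9129)·1 + 0.3651·(-2) = -1.6432.
u_3 = a_3 − 1.2247·e_1 + 1.6432·e_2 = (0.8000, 0.0000, -0.4000).
‖u_3‖ = 0.8944, so e_3 = (0.8944, 0.0000, -0.4472).

Q = [[-0.4082, 0.1826, 0.8944], [-0.4082, -0.9129, 0.0000], [-0.8165, 0.3651, -0.4472]], R = [[4.8990, 0.8165, 1.2247], [0.0000, 1.8257, -1.6432], [0.0000, 0.0000, 0.8944]]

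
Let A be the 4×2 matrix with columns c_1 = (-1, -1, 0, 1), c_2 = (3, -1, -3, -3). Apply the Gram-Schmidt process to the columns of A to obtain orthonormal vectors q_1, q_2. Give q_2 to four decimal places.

c_1 = (-1, -1, 0, 1); ‖c_1‖ = 1.7321, so q_1 = (-0.5774, -0.5774, 0.0000, 0.5774).
q_1·c_2 = (-0.5774)·3 + (-0.5774)·(-1) + 0.0000·(-3) + 0.5774·(-3) = -2.8868.
u_2 = c_2 + 2.8868·q_1 = (1.3333, -2.6667, -3.0000, -1.3333).
‖u_2‖ = 4.4347, so q_2 = (0.3007, -0.6013, -0.6765, -0.3007).

q_2 = (0.3007, -0.6013, -0.6765, -0.3007)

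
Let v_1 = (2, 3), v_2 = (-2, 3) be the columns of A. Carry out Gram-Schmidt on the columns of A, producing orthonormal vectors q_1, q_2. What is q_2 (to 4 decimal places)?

q_1 = v_1/‖v_1‖ = (2, 3)/3.6056 = (0.5547, 0.8321).
r_{12} = q_1·v_2 = 1.3868.
u_2 = v_2 − 1.3868·q_1 = (-2.7692, 1.8462).
‖u_2‖ = 3.3282, so q_2 = (-0.8321, 0.5547).

q_2 = (-0.8321, 0.5547)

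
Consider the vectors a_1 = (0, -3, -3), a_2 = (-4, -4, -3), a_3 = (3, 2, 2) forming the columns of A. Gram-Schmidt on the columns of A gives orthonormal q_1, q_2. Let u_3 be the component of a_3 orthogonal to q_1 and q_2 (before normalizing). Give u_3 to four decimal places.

u_3 = (0.0909, -0.3636, 0.3636)

a_1 = (0, -3, -3); ‖a_1‖ = 4.2426, so q_1 = (0.0000, -0.7071, -0.7071).
q_1·a_2 = 0.0000·(-4) + (-0.7071)·(-4) + (-0.7071)·(-3) = 4.9497.
u_2 = a_2 − 4.9497·q_1 = (-4.0000, -0.5000, 0.5000).
‖u_2‖ = 4.0620, so q_2 = (-0.9847, -0.1231, 0.1231).
q_1·a_3 = 0.0000·3 + (-0.7071)·2 + (-0.7071)·2 = -2.8284; q_2·a_3 = (-0.9847)·3 + (-0.1231)·2 + 0.1231·2 = -2.9542.
u_3 = a_3 + 2.8284·q_1 + 2.9542·q_2 = (0.0909, -0.3636, 0.3636).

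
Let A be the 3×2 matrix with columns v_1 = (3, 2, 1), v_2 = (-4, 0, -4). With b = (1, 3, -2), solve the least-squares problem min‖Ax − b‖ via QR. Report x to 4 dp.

x = (1.5000, 0.8750)

v_1 = (3, 2, 1); ‖v_1‖ = 3.7417, so e_1 = (0.8018, 0.5345, 0.2673).
e_1·v_2 = 0.8018·(-4) + 0.5345·0 + 0.2673·(-4) = -4.2762.
u_2 = v_2 + 4.2762·e_1 = (-0.5714, 2.2857, -2.8571).
‖u_2‖ = 3.7033, so e_2 = (-0.1543, 0.6172, -0.7715).
Qᵀb = (1.8708, 3.2404).
Back-substitute: x_2 = 3.2404/3.7033 = 0.8750.
x_1 = (1.8708 + 4.2762·0.8750)/3.7417 = 1.5000.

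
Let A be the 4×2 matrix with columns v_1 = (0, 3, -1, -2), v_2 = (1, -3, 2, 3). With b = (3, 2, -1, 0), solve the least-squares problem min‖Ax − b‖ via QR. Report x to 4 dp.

x = (2.3030, 1.4848)

v_1 = (0, 3, -1, -2); ‖v_1‖ = 3.7417, so q_1 = (0.0000, 0.8018, -0.2673, -0.5345).
q_1·v_2 = 0.0000·1 + 0.8018·(-3) + (-0.2673)·2 + (-0.5345)·3 = -4.5434.
u_2 = v_2 + 4.5434·q_1 = (1.0000, 0.6429, 0.7857, 0.5714).
‖u_2‖ = 1.5353, so q_2 = (0.6513, 0.4187, 0.5118, 0.3722).
Qᵀb = (1.8708, 2.2797).
Back-substitute: x_2 = 2.2797/1.5353 = 1.4848.
x_1 = (1.8708 + 4.5434·1.4848)/3.7417 = 2.3030.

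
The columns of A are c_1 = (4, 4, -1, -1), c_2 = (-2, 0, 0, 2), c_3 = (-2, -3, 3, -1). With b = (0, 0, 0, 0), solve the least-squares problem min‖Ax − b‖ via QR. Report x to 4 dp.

x = (0.0000, 0.0000, 0.0000)

c_1 = (4, 4, -1, -1); ‖c_1‖ = 5.8310, so q_1 = (0.6860, 0.6860, -0.1715, -0.1715).
q_1·c_2 = 0.6860·(-2) + 0.6860·0 + (-0.1715)·0 + (-0.1715)·2 = -1.7150.
u_2 = c_2 + 1.7150·q_1 = (-0.8235, 1.1765, -0.2941, 1.7059).
‖u_2‖ = 2.2492, so q_2 = (-0.3661, 0.5231, -0.1308, 0.7584).
q_1·c_3 = 0.6860·(-2) + 0.6860·(-3) + (-0.1715)·3 + (-0.1715)·(-1) = -3.7730; q_2·c_3 = (-0.3661)·(-2) + 0.5231·(-3) + (-0.1308)·3 + 0.7584·(-1) = -1.9876.
u_3 = c_3 + 3.7730·q_1 + 1.9876·q_2 = (-0.1395, 0.6279, 2.0930, -0.1395).
‖u_3‖ = 2.1941, so q_3 = (-0.0636, 0.2862, 0.9539, -0.0636).
Qᵀb = (0.0000, 0.0000, 0.0000).
Back-substitute: x_3 = 0.0000/2.1941 = 0.0000.
x_2 = (0.0000 + 1.9876·0.0000)/2.2492 = 0.0000.
x_1 = (0.0000 + 1.7150·0.0000 + 3.7730·0.0000)/5.8310 = 0.0000.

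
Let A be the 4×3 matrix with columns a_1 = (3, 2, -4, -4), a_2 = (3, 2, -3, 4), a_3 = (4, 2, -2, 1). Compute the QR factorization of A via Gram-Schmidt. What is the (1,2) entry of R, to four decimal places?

a_1 = (3, 2, -4, -4); ‖a_1‖ = 6.7082, so q_1 = (0.4472, 0.2981, -0.5963, -0.5963).
r_{12} = q_1·a_2 = 1.3416.

r_{12} = 1.3416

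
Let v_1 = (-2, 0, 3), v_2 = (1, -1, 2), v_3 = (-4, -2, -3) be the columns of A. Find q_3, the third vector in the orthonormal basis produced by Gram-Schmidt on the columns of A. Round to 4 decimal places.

v_1 = (-2, 0, 3); ‖v_1‖ = 3.6056, so q_1 = (-0.5547, 0.0000, 0.8321).
q_1·v_2 = (-0.5547)·1 + 0.0000·(-1) + 0.8321·2 = 1.1094.
u_2 = v_2 − 1.1094·q_1 = (1.6154, -1.0000, 1.0769).
‖u_2‖ = 2.1839, so q_2 = (0.7397, -0.4579, 0.4931).
q_1·v_3 = (-0.5547)·(-4) + 0.0000·(-2) + 0.8321·(-3) = -0.2774; q_2·v_3 = 0.7397·(-4) + (-0.4579)·(-2) + 0.4931·(-3) = -3.5223.
u_3 = v_3 + 0.2774·q_1 + 3.5223·q_2 = (-1.5484, -3.6129, -1.0323).
‖u_3‖ = 4.0640, so q_3 = (-0.3810, -0.8890, -0.2540).

q_3 = (-0.3810, -0.8890, -0.2540)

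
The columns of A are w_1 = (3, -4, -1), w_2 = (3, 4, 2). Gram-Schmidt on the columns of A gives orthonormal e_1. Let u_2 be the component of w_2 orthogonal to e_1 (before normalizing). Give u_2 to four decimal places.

w_1 = (3, -4, -1); ‖w_1‖ = 5.0990, so e_1 = (0.5883, -0.7845, -0.1961).
e_1·w_2 = 0.5883·3 + (-0.7845)·4 + (-0.1961)·2 = -1.7650.
u_2 = w_2 + 1.7650·e_1 = (4.0385, 2.6154, 1.6538).

u_2 = (4.0385, 2.6154, 1.6538)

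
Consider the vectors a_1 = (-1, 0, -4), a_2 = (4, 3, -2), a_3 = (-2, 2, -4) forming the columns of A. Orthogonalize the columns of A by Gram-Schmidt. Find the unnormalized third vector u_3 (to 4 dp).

a_1 = (-1, 0, -4); ‖a_1‖ = 4.1231, so e_1 = (-0.2425, 0.0000, -0.9701).
e_1·a_2 = (-0.2425)·4 + 0.0000·3 + (-0.9701)·(-2) = 0.9701.
u_2 = a_2 − 0.9701·e_1 = (4.2353, 3.0000, -1.0588).
‖u_2‖ = 5.2971, so e_2 = (0.7996, 0.5664, -0.1999).
e_1·a_3 = (-0.2425)·(-2) + 0.0000·2 + (-0.9701)·(-4) = 4.3656; e_2·a_3 = 0.7996·(-2) + 0.5664·2 + (-0.1999)·(-4) = 0.3331.
u_3 = a_3 − 4.3656·e_1 − 0.3331·e_2 = (-1.2075, 1.8113, 0.3019).

u_3 = (-1.2075, 1.8113, 0.3019)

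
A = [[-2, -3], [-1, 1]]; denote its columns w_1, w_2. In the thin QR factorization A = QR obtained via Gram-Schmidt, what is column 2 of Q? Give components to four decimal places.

e_2 = (-0.4472, 0.8944)

e_1 = w_1/‖w_1‖ = (-2, -1)/2.2361 = (-0.8944, -0.4472).
r_{12} = e_1·w_2 = 2.2361.
u_2 = w_2 − 2.2361·e_1 = (-1.0000, 2.0000).
‖u_2‖ = 2.2361, so e_2 = (-0.4472, 0.8944).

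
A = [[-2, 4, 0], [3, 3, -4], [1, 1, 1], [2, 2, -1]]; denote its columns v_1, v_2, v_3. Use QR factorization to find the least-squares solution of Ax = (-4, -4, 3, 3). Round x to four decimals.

e_1 = v_1/‖v_1‖ = (-2, 3, 1, 2)/4.2426 = (-0.4714, 0.7071, 0.2357, 0.4714).
r_{12} = e_1·v_2 = 1.4142.
u_2 = v_2 − 1.4142·e_1 = (4.6667, 2.0000, 0.6667, 1.3333).
‖u_2‖ = 5.2915, so e_2 = (0.8819, 0.3780, 0.1260, 0.2520).
r_{13} = e_1·v_3 = -3.0641; r_{23} = e_2·v_3 = -1.6378.
u_3 = v_3 + 3.0641·e_1 + 1.6378·e_2 = (0.0000, -1.2143, 1.9286, 0.8571).
‖u_3‖ = 2.4349, so e_3 = (0.0000, -0.4987, 0.7921, 0.3520).
Qᵀb = (1.1785, -3.9056, 5.4271).
Back-substitute: x_3 = 5.4271/2.4349 = 2.2289.
x_2 = (-3.9056 + 1.6378·2.2289)/5.2915 = -0.0482.
x_1 = (1.1785 − 1.4142·(-0.0482) + 3.0641·2.2289)/4.2426 = 1.9036.

x = (1.9036, -0.0482, 2.2289)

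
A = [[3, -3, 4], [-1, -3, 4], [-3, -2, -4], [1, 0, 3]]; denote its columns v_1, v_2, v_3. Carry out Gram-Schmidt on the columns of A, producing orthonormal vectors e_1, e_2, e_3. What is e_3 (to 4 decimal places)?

v_1 = (3, -1, -3, 1); ‖v_1‖ = 4.4721, so e_1 = (0.6708, -0.2236, -0.6708, 0.2236).
e_1·v_2 = 0.6708·(-3) + (-0.2236)·(-3) + (-0.6708)·(-2) + 0.2236·0 = 0.0000.
u_2 = v_2 + 0.0000·e_1 = (-3.0000, -3.0000, -2.0000, 0.0000).
‖u_2‖ = 4.6904, so e_2 = (-0.6396, -0.6396, -0.4264, 0.0000).
e_1·v_3 = 0.6708·4 + (-0.2236)·4 + (-0.6708)·(-4) + 0.2236·3 = 5.1430; e_2·v_3 = (-0.6396)·4 + (-0.6396)·4 + (-0.4264)·(-4) + 0.0000·3 = -3.4112.
u_3 = v_3 − 5.1430·e_1 + 3.4112·e_2 = (-1.6318, 2.9682, -2.0045, 1.8500).
‖u_3‖ = 4.3490, so e_3 = (-0.3752, 0.6825, -0.4609, 0.4254).

e_3 = (-0.3752, 0.6825, -0.4609, 0.4254)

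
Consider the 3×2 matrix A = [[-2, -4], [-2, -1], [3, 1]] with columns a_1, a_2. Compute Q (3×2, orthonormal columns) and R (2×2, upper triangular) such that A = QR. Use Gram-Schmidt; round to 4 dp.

Q = [[-0.4851, -0.8703], [-0.4851, 0.1865], [0.7276, -0.4559]], R = [[4.1231, 3.1530], [0.0000, 2.8388]]

a_1 = (-2, -2, 3); ‖a_1‖ = 4.1231, so q_1 = (-0.4851, -0.4851, 0.7276).
q_1·a_2 = (-0.4851)·(-4) + (-0.4851)·(-1) + 0.7276·1 = 3.1530.
u_2 = a_2 − 3.1530·q_1 = (-2.4706, 0.5294, -1.2941).
‖u_2‖ = 2.8388, so q_2 = (-0.8703, 0.1865, -0.4559).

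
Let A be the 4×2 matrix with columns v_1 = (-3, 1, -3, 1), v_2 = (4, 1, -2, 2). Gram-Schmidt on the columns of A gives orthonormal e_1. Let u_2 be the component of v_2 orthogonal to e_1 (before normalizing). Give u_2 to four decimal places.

u_2 = (3.5500, 1.1500, -2.4500, 2.1500)

v_1 = (-3, 1, -3, 1); ‖v_1‖ = 4.4721, so e_1 = (-0.6708, 0.2236, -0.6708, 0.2236).
e_1·v_2 = (-0.6708)·4 + 0.2236·1 + (-0.6708)·(-2) + 0.2236·2 = -0.6708.
u_2 = v_2 + 0.6708·e_1 = (3.5500, 1.1500, -2.4500, 2.1500).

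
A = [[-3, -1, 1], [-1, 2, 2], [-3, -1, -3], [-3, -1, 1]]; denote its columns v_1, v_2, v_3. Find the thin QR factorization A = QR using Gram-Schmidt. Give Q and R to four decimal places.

v_1 = (-3, -1, -3, -3); ‖v_1‖ = 5.2915, so q_1 = (-0.5669, -0.1890, -0.5669, -0.5669).
q_1·v_2 = (-0.5669)·(-1) + (-0.1890)·2 + (-0.5669)·(-1) + (-0.5669)·(-1) = 1.3229.
u_2 = v_2 − 1.3229·q_1 = (-0.2500, 2.2500, -0.2500, -0.2500).
‖u_2‖ = 2.2913, so q_2 = (-0.1091, 0.9820, -0.1091, -0.1091).
q_1·v_3 = (-0.5669)·1 + (-0.1890)·2 + (-0.5669)·(-3) + (-0.5669)·1 = 0.1890; q_2·v_3 = (-0.1091)·1 + 0.9820·2 + (-0.1091)·(-3) + (-0.1091)·1 = 2.0731.
u_3 = v_3 − 0.1890·q_1 − 2.0731·q_2 = (1.3333, 0.0000, -2.6667, 1.3333).
‖u_3‖ = 3.2660, so q_3 = (0.4082, 0.0000, -0.8165, 0.4082).

Q = [[-0.5669, -0.1091, 0.4082], [-0.1890, 0.9820, 0.0000], [-0.5669, -0.1091, -0.8165], [-0.5669, -0.1091, 0.4082]], R = [[5.2915, 1.3229, 0.1890], [0.0000, 2.2913, 2.0731], [0.0000, 0.0000, 3.2660]]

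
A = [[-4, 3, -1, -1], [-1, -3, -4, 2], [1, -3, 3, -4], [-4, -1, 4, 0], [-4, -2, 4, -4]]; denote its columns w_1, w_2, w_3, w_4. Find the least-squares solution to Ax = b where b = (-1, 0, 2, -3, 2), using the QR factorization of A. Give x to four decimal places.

x = (0.2690, -0.1748, -0.3769, -0.8117)

w_1 = (-4, -1, 1, -4, -4); ‖w_1‖ = 7.0711, so q_1 = (-0.5657, -0.1414, 0.1414, -0.5657, -0.5657).
q_1·w_2 = (-0.5657)·3 + (-0.1414)·(-3) + 0.1414·(-3) + (-0.5657)·(-1) + (-0.5657)·(-2) = 0.0000.
u_2 = w_2 + 0.0000·q_1 = (3.0000, -3.0000, -3.0000, -1.0000, -2.0000).
‖u_2‖ = 5.6569, so q_2 = (0.5303, -0.5303, -0.5303, -0.1768, -0.3536).
q_1·w_3 = (-0.5657)·(-1) + (-0.1414)·(-4) + 0.1414·3 + (-0.5657)·4 + (-0.5657)·4 = -2.9698; q_2·w_3 = 0.5303·(-1) + (-0.5303)·(-4) + (-0.5303)·3 + (-0.1768)·4 + (-0.3536)·4 = -2.1213.
u_3 = w_3 + 2.9698·q_1 + 2.1213·q_2 = (-1.5550, -5.5450, 2.2950, 1.9450, 1.5700).
‖u_3‖ = 6.6843, so q_3 = (-0.2326, -0.8296, 0.3433, 0.2910, 0.2349).
q_1·w_4 = (-0.5657)·(-1) + (-0.1414)·2 + 0.1414·(-4) + (-0.5657)·0 + (-0.5657)·(-4) = 1.9799; q_2·w_4 = 0.5303·(-1) + (-0.5303)·2 + (-0.5303)·(-4) + (-0.1768)·0 + (-0.3536)·(-4) = 1.9445; q_3·w_4 = (-0.2326)·(-1) + (-0.8296)·2 + 0.3433·(-4) + 0.2910·0 + 0.2349·(-4) = -3.7394.
u_4 = w_4 − 1.9799·q_1 − 1.9445·q_2 + 3.7394·q_3 = (-1.7812, 0.2093, -1.9649, 2.5518, -1.3142).
‖u_4‖ = 3.9136, so q_4 = (-0.4551, 0.0535, -0.5021, 0.6520, -0.3358).
Qᵀb = (1.4142, -1.7678, 0.5161, -3.1768).
Back-substitute: x_4 = -3.1768/3.9136 = -0.8117.
x_3 = (0.5161 + 3.7394·(-0.8117))/6.6843 = -0.3769.
x_2 = (-1.7678 + 2.1213·(-0.3769) − 1.9445·(-0.8117))/5.6569 = -0.1748.
x_1 = (1.4142 + 0.0000·(-0.1748) + 2.9698·(-0.3769) − 1.9799·(-0.8117))/7.0711 = 0.2690.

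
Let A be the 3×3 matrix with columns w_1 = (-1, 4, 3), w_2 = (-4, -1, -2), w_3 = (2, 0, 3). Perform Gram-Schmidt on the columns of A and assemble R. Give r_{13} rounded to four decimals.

r_{13} = 1.3728

w_1 = (-1, 4, 3); ‖w_1‖ = 5.0990, so e_1 = (-0.1961, 0.7845, 0.5883).
r_{13} = e_1·w_3 = 1.3728.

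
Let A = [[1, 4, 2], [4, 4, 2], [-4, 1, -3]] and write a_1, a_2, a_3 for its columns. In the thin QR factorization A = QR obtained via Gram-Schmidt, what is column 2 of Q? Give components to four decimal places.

a_1 = (1, 4, -4); ‖a_1‖ = 5.7446, so q_1 = (0.1741, 0.6963, -0.6963).
q_1·a_2 = 0.1741·4 + 0.6963·4 + (-0.6963)·1 = 2.7852.
u_2 = a_2 − 2.7852·q_1 = (3.5152, 2.0606, 2.9394).
‖u_2‖ = 5.0242, so q_2 = (0.6996, 0.4101, 0.5850).

q_2 = (0.6996, 0.4101, 0.5850)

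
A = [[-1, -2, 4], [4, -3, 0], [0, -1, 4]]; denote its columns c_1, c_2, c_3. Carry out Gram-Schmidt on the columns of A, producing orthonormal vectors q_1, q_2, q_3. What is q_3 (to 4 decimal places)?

c_1 = (-1, 4, 0); ‖c_1‖ = 4.1231, so q_1 = (-0.2425, 0.9701, 0.0000).
q_1·c_2 = (-0.2425)·(-2) + 0.9701·(-3) + 0.0000·(-1) = -2.4254.
u_2 = c_2 + 2.4254·q_1 = (-2.5882, -0.6471, -1.0000).
‖u_2‖ = 2.8491, so q_2 = (-0.9084, -0.2271, -0.3510).
q_1·c_3 = (-0.2425)·4 + 0.9701·0 + 0.0000·4 = -0.9701; q_2·c_3 = (-0.9084)·4 + (-0.2271)·0 + (-0.3510)·4 = -5.0376.
u_3 = c_3 + 0.9701·q_1 + 5.0376·q_2 = (-0.8116, -0.2029, 2.2319).
‖u_3‖ = 2.3835, so q_3 = (-0.3405, -0.0851, 0.9364).

q_3 = (-0.3405, -0.0851, 0.9364)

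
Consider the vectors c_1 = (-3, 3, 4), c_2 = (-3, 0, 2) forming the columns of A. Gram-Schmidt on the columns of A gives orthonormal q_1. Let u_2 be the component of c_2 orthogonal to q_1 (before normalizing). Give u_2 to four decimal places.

u_2 = (-1.5000, -1.5000, 0.0000)

c_1 = (-3, 3, 4); ‖c_1‖ = 5.8310, so q_1 = (-0.5145, 0.5145, 0.6860).
q_1·c_2 = (-0.5145)·(-3) + 0.5145·0 + 0.6860·2 = 2.9155.
u_2 = c_2 − 2.9155·q_1 = (-1.5000, -1.5000, 0.0000).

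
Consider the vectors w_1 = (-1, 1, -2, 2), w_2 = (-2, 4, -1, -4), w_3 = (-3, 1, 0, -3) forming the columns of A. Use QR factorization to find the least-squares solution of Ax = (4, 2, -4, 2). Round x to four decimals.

e_1 = w_1/‖w_1‖ = (-1, 1, -2, 2)/3.1623 = (-0.3162, 0.3162, -0.6325, 0.6325).
r_{12} = e_1·w_2 = 0.0000.
u_2 = w_2 + 0.0000·e_1 = (-2.0000, 4.0000, -1.0000, -4.0000).
‖u_2‖ = 6.0828, so e_2 = (-0.3288, 0.6576, -0.1644, -0.6576).
r_{13} = e_1·w_3 = -0.6325; r_{23} = e_2·w_3 = 3.6168.
u_3 = w_3 + 0.6325·e_1 − 3.6168·e_2 = (-2.0108, -1.1784, 0.1946, -0.2216).
‖u_3‖ = 2.3492, so e_3 = (-0.8559, -0.5016, 0.0828, -0.0943).
Qᵀb = (3.1623, -0.6576, -4.9470).
Back-substitute: x_3 = -4.9470/2.3492 = -2.1058.
x_2 = (-0.6576 − 3.6168·(-2.1058))/6.0828 = 1.1440.
x_1 = (3.1623 + 0.0000·1.1440 + 0.6325·(-2.1058))/3.1623 = 0.5788.

x = (0.5788, 1.1440, -2.1058)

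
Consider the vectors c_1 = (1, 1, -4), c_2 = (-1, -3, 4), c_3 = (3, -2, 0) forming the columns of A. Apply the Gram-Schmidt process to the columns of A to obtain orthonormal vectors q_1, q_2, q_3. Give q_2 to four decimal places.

c_1 = (1, 1, -4); ‖c_1‖ = 4.2426, so q_1 = (0.2357, 0.2357, -0.9428).
q_1·c_2 = 0.2357·(-1) + 0.2357·(-3) + (-0.9428)·4 = -4.7140.
u_2 = c_2 + 4.7140·q_1 = (0.1111, -1.8889, -0.4444).
‖u_2‖ = 1.9437, so q_2 = (0.0572, -0.9718, -0.2287).

q_2 = (0.0572, -0.9718, -0.2287)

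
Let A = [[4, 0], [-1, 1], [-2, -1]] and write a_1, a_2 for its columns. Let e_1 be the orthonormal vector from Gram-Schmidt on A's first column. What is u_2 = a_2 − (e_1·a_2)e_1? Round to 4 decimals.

a_1 = (4, -1, -2); ‖a_1‖ = 4.5826, so e_1 = (0.8729, -0.2182, -0.4364).
e_1·a_2 = 0.8729·0 + (-0.2182)·1 + (-0.4364)·(-1) = 0.2182.
u_2 = a_2 − 0.2182·e_1 = (-0.1905, 1.0476, -0.9048).

u_2 = (-0.1905, 1.0476, -0.9048)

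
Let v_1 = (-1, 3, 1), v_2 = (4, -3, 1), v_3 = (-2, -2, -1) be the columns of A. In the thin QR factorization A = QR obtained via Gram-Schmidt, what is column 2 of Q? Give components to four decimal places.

e_1 = v_1/‖v_1‖ = (-1, 3, 1)/3.3166 = (-0.3015, 0.9045, 0.3015).
r_{12} = e_1·v_2 = -3.6181.
u_2 = v_2 + 3.6181·e_1 = (2.9091, 0.2727, 2.0909).
‖u_2‖ = 3.5929, so e_2 = (0.8097, 0.0759, 0.5820).

e_2 = (0.8097, 0.0759, 0.5820)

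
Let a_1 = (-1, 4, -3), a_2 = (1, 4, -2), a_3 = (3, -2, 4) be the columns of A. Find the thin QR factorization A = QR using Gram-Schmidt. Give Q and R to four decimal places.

Q = [[-0.1961, 0.8995, -0.3904], [0.7845, 0.3828, 0.4880], [-0.5883, 0.2105, 0.7807]], R = [[5.0990, 4.1184, -4.5107], [0.0000, 2.0096, 2.7752], [0.0000, 0.0000, 0.9759]]

a_1 = (-1, 4, -3); ‖a_1‖ = 5.0990, so e_1 = (-0.1961, 0.7845, -0.5883).
e_1·a_2 = (-0.1961)·1 + 0.7845·4 + (-0.5883)·(-2) = 4.1184.
u_2 = a_2 − 4.1184·e_1 = (1.8077, 0.7692, 0.4231).
‖u_2‖ = 2.0096, so e_2 = (0.8995, 0.3828, 0.2105).
e_1·a_3 = (-0.1961)·3 + 0.7845·(-2) + (-0.5883)·4 = -4.5107; e_2·a_3 = 0.8995·3 + 0.3828·(-2) + 0.2105·4 = 2.7752.
u_3 = a_3 + 4.5107·e_1 − 2.7752·e_2 = (-0.3810, 0.4762, 0.7619).
‖u_3‖ = 0.9759, so e_3 = (-0.3904, 0.4880, 0.7807).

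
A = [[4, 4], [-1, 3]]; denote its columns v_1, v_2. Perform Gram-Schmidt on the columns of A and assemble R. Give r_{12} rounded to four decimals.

e_1 = v_1/‖v_1‖ = (4, -1)/4.1231 = (0.9701, -0.2425).
r_{12} = e_1·v_2 = 3.1530.

r_{12} = 3.1530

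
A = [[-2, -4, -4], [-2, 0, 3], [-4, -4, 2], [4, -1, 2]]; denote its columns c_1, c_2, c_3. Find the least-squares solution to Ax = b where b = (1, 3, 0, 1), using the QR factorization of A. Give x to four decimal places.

x = (-0.0203, -0.1841, 0.2468)

c_1 = (-2, -2, -4, 4); ‖c_1‖ = 6.3246, so q_1 = (-0.3162, -0.3162, -0.6325, 0.6325).
q_1·c_2 = (-0.3162)·(-4) + (-0.3162)·0 + (-0.6325)·(-4) + 0.6325·(-1) = 3.1623.
u_2 = c_2 − 3.1623·q_1 = (-3.0000, 1.0000, -2.0000, -3.0000).
‖u_2‖ = 4.7958, so q_2 = (-0.6255, 0.2085, -0.4170, -0.6255).
q_1·c_3 = (-0.3162)·(-4) + (-0.3162)·3 + (-0.6325)·2 + 0.6325·2 = 0.3162; q_2·c_3 = (-0.6255)·(-4) + 0.2085·3 + (-0.4170)·2 + (-0.6255)·2 = 1.0426.
u_3 = c_3 − 0.3162·q_1 − 1.0426·q_2 = (-3.2478, 2.8826, 2.6348, 2.4522).
‖u_3‖ = 5.6403, so q_3 = (-0.5758, 0.5111, 0.4671, 0.4348).
Qᵀb = (-0.6325, -0.6255, 1.3922).
Back-substitute: x_3 = 1.3922/5.6403 = 0.2468.
x_2 = (-0.6255 − 1.0426·0.2468)/4.7958 = -0.1841.
x_1 = (-0.6325 − 3.1623·(-0.1841) − 0.3162·0.2468)/6.3246 = -0.0203.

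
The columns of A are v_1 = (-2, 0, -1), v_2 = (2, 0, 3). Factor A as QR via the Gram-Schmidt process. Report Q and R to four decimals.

Q = [[-0.8944, -0.4472], [0.0000, 0.0000], [-0.4472, 0.8944]], R = [[2.2361, -3.1305], [0.0000, 1.7889]]

v_1 = (-2, 0, -1); ‖v_1‖ = 2.2361, so e_1 = (-0.8944, 0.0000, -0.4472).
e_1·v_2 = (-0.8944)·2 + 0.0000·0 + (-0.4472)·3 = -3.1305.
u_2 = v_2 + 3.1305·e_1 = (-0.8000, 0.0000, 1.6000).
‖u_2‖ = 1.7889, so e_2 = (-0.4472, 0.0000, 0.8944).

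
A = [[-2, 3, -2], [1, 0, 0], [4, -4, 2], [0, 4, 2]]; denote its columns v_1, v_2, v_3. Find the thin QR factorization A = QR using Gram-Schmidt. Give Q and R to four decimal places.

Q = [[-0.4364, 0.2135, -0.7182], [0.2182, 0.2473, -0.5772], [0.8729, 0.0450, -0.2148], [0.0000, 0.9441, 0.3238]], R = [[4.5826, -4.8008, 2.6186], [0.0000, 4.2370, 1.5510], [0.0000, 0.0000, 1.6545]]

v_1 = (-2, 1, 4, 0); ‖v_1‖ = 4.5826, so e_1 = (-0.4364, 0.2182, 0.8729, 0.0000).
e_1·v_2 = (-0.4364)·3 + 0.2182·0 + 0.8729·(-4) + 0.0000·4 = -4.8008.
u_2 = v_2 + 4.8008·e_1 = (0.9048, 1.0476, 0.1905, 4.0000).
‖u_2‖ = 4.2370, so e_2 = (0.2135, 0.2473, 0.0450, 0.9441).
e_1·v_3 = (-0.4364)·(-2) + 0.2182·0 + 0.8729·2 + 0.0000·2 = 2.6186; e_2·v_3 = 0.2135·(-2) + 0.2473·0 + 0.0450·2 + 0.9441·2 = 1.5510.
u_3 = v_3 − 2.6186·e_1 − 1.5510·e_2 = (-1.1883, -0.9549, -0.3554, 0.5358).
‖u_3‖ = 1.6545, so e_3 = (-0.7182, -0.5772, -0.2148, 0.3238).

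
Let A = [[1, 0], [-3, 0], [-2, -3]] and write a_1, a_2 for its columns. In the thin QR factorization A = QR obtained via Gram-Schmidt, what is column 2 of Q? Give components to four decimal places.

a_1 = (1, -3, -2); ‖a_1‖ = 3.7417, so e_1 = (0.2673, -0.8018, -0.5345).
e_1·a_2 = 0.2673·0 + (-0.8018)·0 + (-0.5345)·(-3) = 1.6036.
u_2 = a_2 − 1.6036·e_1 = (-0.4286, 1.2857, -2.1429).
‖u_2‖ = 2.5355, so e_2 = (-0.1690, 0.5071, -0.8452).

e_2 = (-0.1690, 0.5071, -0.8452)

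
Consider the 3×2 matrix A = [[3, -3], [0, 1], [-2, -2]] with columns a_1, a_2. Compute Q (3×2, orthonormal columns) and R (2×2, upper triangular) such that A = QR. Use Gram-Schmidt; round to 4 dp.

Q = [[0.8321, -0.5312], [0.0000, 0.2878], [-0.5547, -0.7969]], R = [[3.6056, -1.3868], [0.0000, 3.4752]]

a_1 = (3, 0, -2); ‖a_1‖ = 3.6056, so e_1 = (0.8321, 0.0000, -0.5547).
e_1·a_2 = 0.8321·(-3) + 0.0000·1 + (-0.5547)·(-2) = -1.3868.
u_2 = a_2 + 1.3868·e_1 = (-1.8462, 1.0000, -2.7692).
‖u_2‖ = 3.4752, so e_2 = (-0.5312, 0.2878, -0.7969).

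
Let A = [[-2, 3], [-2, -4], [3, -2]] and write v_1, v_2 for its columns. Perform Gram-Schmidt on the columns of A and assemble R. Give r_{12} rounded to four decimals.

v_1 = (-2, -2, 3); ‖v_1‖ = 4.1231, so e_1 = (-0.4851, -0.4851, 0.7276).
r_{12} = e_1·v_2 = -0.9701.

r_{12} = -0.9701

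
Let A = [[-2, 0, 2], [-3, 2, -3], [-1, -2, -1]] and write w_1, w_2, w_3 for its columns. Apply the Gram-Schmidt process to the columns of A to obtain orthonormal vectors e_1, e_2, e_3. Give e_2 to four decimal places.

w_1 = (-2, -3, -1); ‖w_1‖ = 3.7417, so e_1 = (-0.5345, -0.8018, -0.2673).
e_1·w_2 = (-0.5345)·0 + (-0.8018)·2 + (-0.2673)·(-2) = -1.0690.
u_2 = w_2 + 1.0690·e_1 = (-0.5714, 1.1429, -2.2857).
‖u_2‖ = 2.6186, so e_2 = (-0.2182, 0.4364, -0.8729).

e_2 = (-0.2182, 0.4364, -0.8729)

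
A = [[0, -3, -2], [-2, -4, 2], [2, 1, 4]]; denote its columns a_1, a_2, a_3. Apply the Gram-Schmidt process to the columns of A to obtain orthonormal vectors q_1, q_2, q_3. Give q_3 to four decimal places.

a_1 = (0, -2, 2); ‖a_1‖ = 2.8284, so q_1 = (0.0000, -0.7071, 0.7071).
q_1·a_2 = 0.0000·(-3) + (-0.7071)·(-4) + 0.7071·1 = 3.5355.
u_2 = a_2 − 3.5355·q_1 = (-3.0000, -1.5000, -1.5000).
‖u_2‖ = 3.6742, so q_2 = (-0.8165, -0.4082, -0.4082).
q_1·a_3 = 0.0000·(-2) + (-0.7071)·2 + 0.7071·4 = 1.4142; q_2·a_3 = (-0.8165)·(-2) + (-0.4082)·2 + (-0.4082)·4 = -0.8165.
u_3 = a_3 − 1.4142·q_1 + 0.8165·q_2 = (-2.6667, 2.6667, 2.6667).
‖u_3‖ = 4.6188, so q_3 = (-0.5774, 0.5774, 0.5774).

q_3 = (-0.5774, 0.5774, 0.5774)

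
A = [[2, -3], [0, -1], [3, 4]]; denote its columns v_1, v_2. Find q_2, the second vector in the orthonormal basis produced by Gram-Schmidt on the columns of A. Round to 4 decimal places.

v_1 = (2, 0, 3); ‖v_1‖ = 3.6056, so q_1 = (0.5547, 0.0000, 0.8321).
q_1·v_2 = 0.5547·(-3) + 0.0000·(-1) + 0.8321·4 = 1.6641.
u_2 = v_2 − 1.6641·q_1 = (-3.9231, -1.0000, 2.6154).
‖u_2‖ = 4.8198, so q_2 = (-0.8139, -0.2075, 0.5426).

q_2 = (-0.8139, -0.2075, 0.5426)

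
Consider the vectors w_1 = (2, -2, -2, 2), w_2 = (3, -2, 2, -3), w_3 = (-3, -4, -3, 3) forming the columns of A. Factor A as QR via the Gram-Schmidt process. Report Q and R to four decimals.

Q = [[0.5000, 0.5883, -0.6351], [-0.5000, -0.3922, -0.7613], [-0.5000, 0.3922, -0.0042], [0.5000, -0.5883, -0.1304]], R = [[4.0000, 0.0000, 3.5000], [0.0000, 5.0990, -3.1379], [0.0000, 0.0000, 4.5721]]

e_1 = w_1/‖w_1‖ = (2, -2, -2, 2)/4.0000 = (0.5000, -0.5000, -0.5000, 0.5000).
r_{12} = e_1·w_2 = 0.0000.
u_2 = w_2 + 0.0000·e_1 = (3.0000, -2.0000, 2.0000, -3.0000).
‖u_2‖ = 5.0990, so e_2 = (0.5883, -0.3922, 0.3922, -0.5883).
r_{13} = e_1·w_3 = 3.5000; r_{23} = e_2·w_3 = -3.1379.
u_3 = w_3 − 3.5000·e_1 + 3.1379·e_2 = (-2.9038, -3.4808, -0.0192, -0.5962).
‖u_3‖ = 4.5721, so e_3 = (-0.6351, -0.7613, -0.0042, -0.1304).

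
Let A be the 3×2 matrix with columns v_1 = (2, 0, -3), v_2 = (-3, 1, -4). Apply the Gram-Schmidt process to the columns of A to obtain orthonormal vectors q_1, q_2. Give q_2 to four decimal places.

q_2 = (-0.8139, 0.2075, -0.5426)

v_1 = (2, 0, -3); ‖v_1‖ = 3.6056, so q_1 = (0.5547, 0.0000, -0.8321).
q_1·v_2 = 0.5547·(-3) + 0.0000·1 + (-0.8321)·(-4) = 1.6641.
u_2 = v_2 − 1.6641·q_1 = (-3.9231, 1.0000, -2.6154).
‖u_2‖ = 4.8198, so q_2 = (-0.8139, 0.2075, -0.5426).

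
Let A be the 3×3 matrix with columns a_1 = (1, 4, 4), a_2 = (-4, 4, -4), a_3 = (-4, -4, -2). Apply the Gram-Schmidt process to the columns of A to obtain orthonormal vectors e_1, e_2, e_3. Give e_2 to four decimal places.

a_1 = (1, 4, 4); ‖a_1‖ = 5.7446, so e_1 = (0.1741, 0.6963, 0.6963).
e_1·a_2 = 0.1741·(-4) + 0.6963·4 + 0.6963·(-4) = -0.6963.
u_2 = a_2 + 0.6963·e_1 = (-3.8788, 4.4848, -3.5152).
‖u_2‖ = 6.8931, so e_2 = (-0.5627, 0.6506, -0.5100).

e_2 = (-0.5627, 0.6506, -0.5100)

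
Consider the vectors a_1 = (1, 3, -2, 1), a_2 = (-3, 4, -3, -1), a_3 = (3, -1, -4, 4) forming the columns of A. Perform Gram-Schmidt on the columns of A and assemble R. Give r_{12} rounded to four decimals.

r_{12} = 3.6148

a_1 = (1, 3, -2, 1); ‖a_1‖ = 3.8730, so q_1 = (0.2582, 0.7746, -0.5164, 0.2582).
r_{12} = q_1·a_2 = 3.6148.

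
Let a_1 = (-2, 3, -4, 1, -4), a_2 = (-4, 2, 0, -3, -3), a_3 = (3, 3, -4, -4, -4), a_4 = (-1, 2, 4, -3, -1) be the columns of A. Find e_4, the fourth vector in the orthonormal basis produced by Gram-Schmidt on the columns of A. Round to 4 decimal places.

e_4 = (0.2717, 0.6544, 0.6205, 0.2717, -0.1977)

a_1 = (-2, 3, -4, 1, -4); ‖a_1‖ = 6.7823, so e_1 = (-0.2949, 0.4423, -0.5898, 0.1474, -0.5898).
e_1·a_2 = (-0.2949)·(-4) + 0.4423·2 + (-0.5898)·0 + 0.1474·(-3) + (-0.5898)·(-3) = 3.3912.
u_2 = a_2 − 3.3912·e_1 = (-3.0000, 0.5000, 2.0000, -3.5000, -1.0000).
‖u_2‖ = 5.1478, so e_2 = (-0.5828, 0.0971, 0.3885, -0.6799, -0.1943).
e_1·a_3 = (-0.2949)·3 + 0.4423·3 + (-0.5898)·(-4) + 0.1474·(-4) + (-0.5898)·(-4) = 4.5707; e_2·a_3 = (-0.5828)·3 + 0.0971·3 + 0.3885·(-4) + (-0.6799)·(-4) + (-0.1943)·(-4) = 0.4856.
u_3 = a_3 − 4.5707·e_1 − 0.4856·e_2 = (4.6308, 0.9311, -1.4930, -4.3437, -1.2100).
‖u_3‖ = 6.6987, so e_3 = (0.6913, 0.1390, -0.2229, -0.6484, -0.1806).
e_1·a_4 = (-0.2949)·(-1) + 0.4423·2 + (-0.5898)·4 + 0.1474·(-3) + (-0.5898)·(-1) = -1.0321; e_2·a_4 = (-0.5828)·(-1) + 0.0971·2 + 0.3885·4 + (-0.6799)·(-3) + (-0.1943)·(-1) = 4.5650; e_3·a_4 = 0.6913·(-1) + 0.1390·2 + (-0.2229)·4 + (-0.6484)·(-3) + (-0.1806)·(-1) = 0.8211.
u_4 = a_4 + 1.0321·e_1 − 4.5650·e_2 − 0.8211·e_3 = (0.7884, 1.8990, 1.8007, 0.7884, -0.5736).
‖u_4‖ = 2.9019, so e_4 = (0.2717, 0.6544, 0.6205, 0.2717, -0.1977).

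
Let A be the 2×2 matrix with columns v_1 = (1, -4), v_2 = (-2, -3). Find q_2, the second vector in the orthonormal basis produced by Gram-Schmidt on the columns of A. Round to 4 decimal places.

q_1 = v_1/‖v_1‖ = (1, -4)/4.1231 = (0.2425, -0.9701).
r_{12} = q_1·v_2 = 2.4254.
u_2 = v_2 − 2.4254·q_1 = (-2.5882, -0.6471).
‖u_2‖ = 2.6679, so q_2 = (-0.9701, -0.2425).

q_2 = (-0.9701, -0.2425)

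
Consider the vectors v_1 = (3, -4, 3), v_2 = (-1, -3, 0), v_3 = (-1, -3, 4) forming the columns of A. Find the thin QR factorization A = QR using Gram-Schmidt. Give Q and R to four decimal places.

v_1 = (3, -4, 3); ‖v_1‖ = 5.8310, so q_1 = (0.5145, -0.6860, 0.5145).
q_1·v_2 = 0.5145·(-1) + (-0.6860)·(-3) + 0.5145·0 = 1.5435.
u_2 = v_2 − 1.5435·q_1 = (-1.7941, -1.9412, -0.7941).
‖u_2‖ = 2.7600, so q_2 = (-0.6500, -0.7033, -0.2877).
q_1·v_3 = 0.5145·(-1) + (-0.6860)·(-3) + 0.5145·4 = 3.6015; q_2·v_3 = (-0.6500)·(-1) + (-0.7033)·(-3) + (-0.2877)·4 = 1.6091.
u_3 = v_3 − 3.6015·q_1 − 1.6091·q_2 = (-1.8069, 0.6023, 2.6100).
‖u_3‖ = 3.2311, so q_3 = (-0.5592, 0.1864, 0.8078).

Q = [[0.5145, -0.6500, -0.5592], [-0.6860, -0.7033, 0.1864], [0.5145, -0.2877, 0.8078]], R = [[5.8310, 1.5435, 3.6015], [0.0000, 2.7600, 1.6091], [0.0000, 0.0000, 3.2311]]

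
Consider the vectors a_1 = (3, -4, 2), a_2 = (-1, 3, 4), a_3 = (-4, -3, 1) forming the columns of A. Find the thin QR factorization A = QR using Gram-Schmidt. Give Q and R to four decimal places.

Q = [[0.5571, -0.0559, -0.8286], [-0.7428, 0.4126, -0.5273], [0.3714, 0.9092, 0.1883]], R = [[5.3852, -1.2999, 0.3714], [0.0000, 4.9306, -0.1049], [0.0000, 0.0000, 5.0844]]

a_1 = (3, -4, 2); ‖a_1‖ = 5.3852, so q_1 = (0.5571, -0.7428, 0.3714).
q_1·a_2 = 0.5571·(-1) + (-0.7428)·3 + 0.3714·4 = -1.2999.
u_2 = a_2 + 1.2999·q_1 = (-0.2759, 2.0345, 4.4828).
‖u_2‖ = 4.9306, so q_2 = (-0.0559, 0.4126, 0.9092).
q_1·a_3 = 0.5571·(-4) + (-0.7428)·(-3) + 0.3714·1 = 0.3714; q_2·a_3 = (-0.0559)·(-4) + 0.4126·(-3) + 0.9092·1 = -0.1049.
u_3 = a_3 − 0.3714·q_1 + 0.1049·q_2 = (-4.2128, -2.6809, 0.9574).
‖u_3‖ = 5.0844, so q_3 = (-0.8286, -0.5273, 0.1883).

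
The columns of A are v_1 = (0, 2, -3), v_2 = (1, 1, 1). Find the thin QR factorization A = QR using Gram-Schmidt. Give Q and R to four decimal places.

Q = [[0.0000, 0.5849], [0.5547, 0.6749], [-0.8321, 0.4499]], R = [[3.6056, -0.2774], [0.0000, 1.7097]]

v_1 = (0, 2, -3); ‖v_1‖ = 3.6056, so q_1 = (0.0000, 0.5547, -0.8321).
q_1·v_2 = 0.0000·1 + 0.5547·1 + (-0.8321)·1 = -0.2774.
u_2 = v_2 + 0.2774·q_1 = (1.0000, 1.1538, 0.7692).
‖u_2‖ = 1.7097, so q_2 = (0.5849, 0.6749, 0.4499).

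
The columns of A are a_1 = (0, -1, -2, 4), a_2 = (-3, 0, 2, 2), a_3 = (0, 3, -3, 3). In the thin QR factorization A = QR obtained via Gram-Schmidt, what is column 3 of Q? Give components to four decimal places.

e_3 = (-0.1329, 0.9434, -0.2901, 0.0908)

a_1 = (0, -1, -2, 4); ‖a_1‖ = 4.5826, so e_1 = (0.0000, -0.2182, -0.4364, 0.8729).
e_1·a_2 = 0.0000·(-3) + (-0.2182)·0 + (-0.4364)·2 + 0.8729·2 = 0.8729.
u_2 = a_2 − 0.8729·e_1 = (-3.0000, 0.1905, 2.3810, 1.2381).
‖u_2‖ = 4.0297, so e_2 = (-0.7445, 0.0473, 0.5909, 0.3072).
e_1·a_3 = 0.0000·0 + (-0.2182)·3 + (-0.4364)·(-3) + 0.8729·3 = 3.2733; e_2·a_3 = (-0.7445)·0 + 0.0473·3 + 0.5909·(-3) + 0.3072·3 = -0.7090.
u_3 = a_3 − 3.2733·e_1 + 0.7090·e_2 = (-0.5279, 3.7478, -1.1525, 0.3607).
‖u_3‖ = 3.9728, so e_3 = (-0.1329, 0.9434, -0.2901, 0.0908).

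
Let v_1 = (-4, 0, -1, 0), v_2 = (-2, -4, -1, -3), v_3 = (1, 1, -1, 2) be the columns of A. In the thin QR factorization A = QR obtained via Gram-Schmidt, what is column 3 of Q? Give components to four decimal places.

v_1 = (-4, 0, -1, 0); ‖v_1‖ = 4.1231, so q_1 = (-0.9701, 0.0000, -0.2425, 0.0000).
q_1·v_2 = (-0.9701)·(-2) + 0.0000·(-4) + (-0.2425)·(-1) + 0.0000·(-3) = 2.1828.
u_2 = v_2 − 2.1828·q_1 = (0.1176, -4.0000, -0.4706, -3.0000).
‖u_2‖ = 5.0235, so q_2 = (0.0234, -0.7963, -0.0937, -0.5972).
q_1·v_3 = (-0.9701)·1 + 0.0000·1 + (-0.2425)·(-1) + 0.0000·2 = -0.7276; q_2·v_3 = 0.0234·1 + (-0.7963)·1 + (-0.0937)·(-1) + (-0.5972)·2 = -1.8736.
u_3 = v_3 + 0.7276·q_1 + 1.8736·q_2 = (0.3380, -0.4918, -1.3520, 0.8811).
‖u_3‖ = 1.7206, so q_3 = (0.1964, -0.2859, -0.7858, 0.5121).

q_3 = (0.1964, -0.2859, -0.7858, 0.5121)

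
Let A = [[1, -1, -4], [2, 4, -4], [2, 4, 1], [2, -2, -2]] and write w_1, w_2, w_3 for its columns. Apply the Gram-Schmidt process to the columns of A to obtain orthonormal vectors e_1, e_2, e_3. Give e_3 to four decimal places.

e_3 = (-0.5407, -0.5633, 0.5633, 0.2704)

e_1 = w_1/‖w_1‖ = (1, 2, 2, 2)/3.6056 = (0.2774, 0.5547, 0.5547, 0.5547).
r_{12} = e_1·w_2 = 3.0509.
u_2 = w_2 − 3.0509·e_1 = (-1.8462, 2.3077, 2.3077, -3.6923).
‖u_2‖ = 5.2623, so e_2 = (-0.3508, 0.4385, 0.4385, -0.7016).
r_{13} = e_1·w_3 = -3.8829; r_{23} = e_2·w_3 = 1.4910.
u_3 = w_3 + 3.8829·e_1 − 1.4910·e_2 = (-2.4000, -2.5000, 2.5000, 1.2000).
‖u_3‖ = 4.4385, so e_3 = (-0.5407, -0.5633, 0.5633, 0.2704).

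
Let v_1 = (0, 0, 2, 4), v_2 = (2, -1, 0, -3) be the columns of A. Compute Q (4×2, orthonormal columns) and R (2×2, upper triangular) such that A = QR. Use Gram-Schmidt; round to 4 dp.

e_1 = v_1/‖v_1‖ = (0, 0, 2, 4)/4.4721 = (0.0000, 0.0000, 0.4472, 0.8944).
r_{12} = e_1·v_2 = -2.6833.
u_2 = v_2 + 2.6833·e_1 = (2.0000, -1.0000, 1.2000, -0.6000).
‖u_2‖ = 2.6077, so e_2 = (0.7670, -0.3835, 0.4602, -0.2301).

Q = [[0.0000, 0.7670], [0.0000, -0.3835], [0.4472, 0.4602], [0.8944, -0.2301]], R = [[4.4721, -2.6833], [0.0000, 2.6077]]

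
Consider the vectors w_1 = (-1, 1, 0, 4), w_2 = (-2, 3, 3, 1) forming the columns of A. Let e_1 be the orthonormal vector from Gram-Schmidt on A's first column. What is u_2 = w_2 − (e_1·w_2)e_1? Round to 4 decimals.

u_2 = (-1.5000, 2.5000, 3.0000, -1.0000)

w_1 = (-1, 1, 0, 4); ‖w_1‖ = 4.2426, so e_1 = (-0.2357, 0.2357, 0.0000, 0.9428).
e_1·w_2 = (-0.2357)·(-2) + 0.2357·3 + 0.0000·3 + 0.9428·1 = 2.1213.
u_2 = w_2 − 2.1213·e_1 = (-1.5000, 2.5000, 3.0000, -1.0000).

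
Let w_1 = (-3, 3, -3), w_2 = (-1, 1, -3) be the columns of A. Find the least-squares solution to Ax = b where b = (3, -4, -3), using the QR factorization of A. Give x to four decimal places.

x = (-2.2500, 3.2500)

w_1 = (-3, 3, -3); ‖w_1‖ = 5.1962, so e_1 = (-0.5774, 0.5774, -0.5774).
e_1·w_2 = (-0.5774)·(-1) + 0.5774·1 + (-0.5774)·(-3) = 2.8868.
u_2 = w_2 − 2.8868·e_1 = (0.6667, -0.6667, -1.3333).
‖u_2‖ = 1.6330, so e_2 = (0.4082, -0.4082, -0.8165).
Qᵀb = (-2.3094, 5.3072).
Back-substitute: x_2 = 5.3072/1.6330 = 3.2500.
x_1 = (-2.3094 − 2.8868·3.2500)/5.1962 = -2.2500.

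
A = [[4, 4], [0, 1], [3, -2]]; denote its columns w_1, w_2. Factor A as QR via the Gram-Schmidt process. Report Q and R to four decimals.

Q = [[0.8000, 0.5821], [0.0000, 0.2425], [0.6000, -0.7761]], R = [[5.0000, 2.0000], [0.0000, 4.1231]]

w_1 = (4, 0, 3); ‖w_1‖ = 5.0000, so q_1 = (0.8000, 0.0000, 0.6000).
q_1·w_2 = 0.8000·4 + 0.0000·1 + 0.6000·(-2) = 2.0000.
u_2 = w_2 − 2.0000·q_1 = (2.4000, 1.0000, -3.2000).
‖u_2‖ = 4.1231, so q_2 = (0.5821, 0.2425, -0.7761).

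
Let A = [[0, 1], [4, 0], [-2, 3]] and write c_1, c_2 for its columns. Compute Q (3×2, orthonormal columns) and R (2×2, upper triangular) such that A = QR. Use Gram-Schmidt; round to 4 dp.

c_1 = (0, 4, -2); ‖c_1‖ = 4.4721, so e_1 = (0.0000, 0.8944, -0.4472).
e_1·c_2 = 0.0000·1 + 0.8944·0 + (-0.4472)·3 = -1.3416.
u_2 = c_2 + 1.3416·e_1 = (1.0000, 1.2000, 2.4000).
‖u_2‖ = 2.8636, so e_2 = (0.3492, 0.4191, 0.8381).

Q = [[0.0000, 0.3492], [0.8944, 0.4191], [-0.4472, 0.8381]], R = [[4.4721, -1.3416], [0.0000, 2.8636]]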